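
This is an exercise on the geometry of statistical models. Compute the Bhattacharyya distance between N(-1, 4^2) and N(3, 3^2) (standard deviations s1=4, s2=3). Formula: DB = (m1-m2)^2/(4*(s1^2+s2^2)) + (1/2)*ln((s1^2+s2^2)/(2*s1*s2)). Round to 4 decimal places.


Bhattacharyya distance between two Gaussians:
DB = (m1-m2)^2/(4*(s1^2+s2^2)) + (1/2)*ln((s1^2+s2^2)/(2*s1*s2)).
(m1-m2)^2 = (-4)^2 = 16.
s1^2+s2^2 = 16 + 9 = 25.
term1 = 16/100 = 0.16.
term2 = 0.5*ln(25/24.0) = 0.020411.
DB = 0.16 + 0.020411 = 0.1804

0.1804


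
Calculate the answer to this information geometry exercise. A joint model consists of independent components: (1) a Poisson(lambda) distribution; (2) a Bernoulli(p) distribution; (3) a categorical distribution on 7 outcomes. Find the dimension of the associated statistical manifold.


The dimension of a statistical manifold equals the number of free
(independent) real parameters of the model. For a product of independent
blocks the parameter counts add.
- Poisson (lambda): 1.
- Bernoulli (p): 1.
- categorical on 7 outcomes (probabilities sum to 1): 7-1 = 6.
Total = 1 + 1 + 6 = 8.
Dimension = 8

8


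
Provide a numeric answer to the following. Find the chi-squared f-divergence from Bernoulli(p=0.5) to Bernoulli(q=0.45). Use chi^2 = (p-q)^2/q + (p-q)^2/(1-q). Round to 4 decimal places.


Chi-squared divergence between Bernoulli distributions:
chi^2 = (p-q)^2/q + (p-q)^2/(1-q).
p = 0.5, q = 0.45, p-q = 0.05.
(p-q)^2 = 0.0025.
term1 = 0.0025/0.45 = 0.005556.
term2 = 0.0025/0.55 = 0.004545.
chi^2 = 0.005556 + 0.004545 = 0.0101

0.0101


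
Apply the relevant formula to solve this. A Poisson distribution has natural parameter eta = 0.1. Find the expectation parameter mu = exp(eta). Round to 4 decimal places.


Expectation parameter for Poisson exponential family:
mu = exp(eta).
eta = 0.1.
mu = exp(0.1) = 1.1052

1.1052


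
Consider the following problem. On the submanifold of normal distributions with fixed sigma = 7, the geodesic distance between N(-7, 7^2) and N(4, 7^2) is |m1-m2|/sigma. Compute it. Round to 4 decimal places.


On the fixed-variance normal subfamily, geodesic distance = |m1-m2|/sigma.
|-7 - 4| = 11.
sigma = 7.
d = 11/7 = 1.5714

1.5714


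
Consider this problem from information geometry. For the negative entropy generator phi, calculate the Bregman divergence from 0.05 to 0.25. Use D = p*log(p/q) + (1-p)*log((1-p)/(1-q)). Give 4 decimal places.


Bregman divergence with negative entropy generator:
D = p*log(p/q) + (1-p)*log((1-p)/(1-q)).
p = 0.05, q = 0.25.
p*log(p/q) = 0.05*log(0.05/0.25) = -0.080472.
(1-p)*log((1-p)/(1-q)) = 0.95*log(0.95/0.75) = 0.224569.
D = -0.080472 + 0.224569 = 0.1441

0.1441


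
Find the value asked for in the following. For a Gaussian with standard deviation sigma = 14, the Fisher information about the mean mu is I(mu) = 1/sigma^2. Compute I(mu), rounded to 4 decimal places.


The Fisher information for the mean of a normal distribution is I(mu) = 1/sigma^2.
sigma = 14, so sigma^2 = 196.
I(mu) = 1/196 = 0.0051

0.0051


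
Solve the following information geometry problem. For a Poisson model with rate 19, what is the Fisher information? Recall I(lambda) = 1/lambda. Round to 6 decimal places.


Fisher information for Poisson: I(lambda) = 1/lambda.
lambda = 19.
I(lambda) = 1/19 = 0.052632

0.052632


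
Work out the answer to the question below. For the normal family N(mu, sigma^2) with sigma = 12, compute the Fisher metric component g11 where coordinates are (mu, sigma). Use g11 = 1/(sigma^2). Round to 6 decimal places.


For the 2-parameter normal family, the Fisher metric has:
  g11 = 1/sigma^2, g22 = 2/sigma^2.
sigma = 12, sigma^2 = 144.
g11 = 0.006944

0.006944


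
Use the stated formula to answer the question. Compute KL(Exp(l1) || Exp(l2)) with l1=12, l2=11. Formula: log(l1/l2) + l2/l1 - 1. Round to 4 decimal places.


KL divergence for exponential family:
KL = log(l1/l2) + l2/l1 - 1.
log(12/11) = 0.087011.
11/12 = 0.916667.
KL = 0.087011 + 0.916667 - 1 = 0.0037

0.0037


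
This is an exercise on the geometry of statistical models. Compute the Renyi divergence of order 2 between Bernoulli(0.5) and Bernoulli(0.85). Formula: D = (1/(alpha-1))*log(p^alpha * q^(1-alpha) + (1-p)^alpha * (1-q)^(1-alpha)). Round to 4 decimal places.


Renyi divergence of order alpha between Bernoulli distributions:
D = (1/(alpha-1))*log(p^alpha * q^(1-alpha) + (1-p)^alpha * (1-q)^(1-alpha)).
alpha = 2, p = 0.5, q = 0.85.
p^alpha * q^(1-alpha) = 0.5^2 * 0.85^-1 = 0.294118.
(1-p)^alpha * (1-q)^(1-alpha) = 0.5^2 * 0.15^-1 = 1.666667.
sum = 0.294118 + 1.666667 = 1.960784.
D = (1/1)*log(1.960784) = 0.6733

0.6733


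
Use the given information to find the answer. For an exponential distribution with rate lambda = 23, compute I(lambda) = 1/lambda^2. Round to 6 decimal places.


Fisher information for exponential: I(lambda) = 1/lambda^2.
lambda = 23, lambda^2 = 529.
I = 1/529 = 0.001890

0.001890


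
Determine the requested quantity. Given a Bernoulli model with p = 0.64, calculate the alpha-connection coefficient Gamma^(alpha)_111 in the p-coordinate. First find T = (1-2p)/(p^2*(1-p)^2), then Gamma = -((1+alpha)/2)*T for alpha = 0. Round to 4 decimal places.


Skewness (Amari-Chentsov) tensor: T = (1-2p)/(p^2*(1-p)^2).
p = 0.64, 1-2p = -0.28, p^2 = 0.4096, (1-p)^2 = 0.1296.
T = -0.28/(0.4096 * 0.1296) = -5.274643.
In the p-coordinate, Gamma^(alpha) = Gamma^(0) - (alpha/2)*T with Gamma^(0) = (1/2)*g'(p) = -T/2,
so Gamma^(alpha) = -((1+alpha)/2)*T.
alpha = 0, -(1+alpha)/2 = -0.5.
Gamma = -0.5 * -5.274643 = 2.6373

2.6373


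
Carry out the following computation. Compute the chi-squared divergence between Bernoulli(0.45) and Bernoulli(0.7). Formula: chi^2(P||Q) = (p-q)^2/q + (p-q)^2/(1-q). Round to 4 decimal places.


Chi-squared divergence between Bernoulli distributions:
chi^2 = (p-q)^2/q + (p-q)^2/(1-q).
p = 0.45, q = 0.7, p-q = -0.25.
(p-q)^2 = 0.0625.
term1 = 0.0625/0.7 = 0.089286.
term2 = 0.0625/0.3 = 0.208333.
chi^2 = 0.089286 + 0.208333 = 0.2976

0.2976


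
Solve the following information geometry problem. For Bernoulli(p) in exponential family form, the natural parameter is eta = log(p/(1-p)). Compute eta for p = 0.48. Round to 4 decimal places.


Natural parameter for Bernoulli: eta = log(p/(1-p)).
p = 0.48, 1-p = 0.52.
p/(1-p) = 0.923077.
eta = log(0.923077) = -0.0800

-0.0800


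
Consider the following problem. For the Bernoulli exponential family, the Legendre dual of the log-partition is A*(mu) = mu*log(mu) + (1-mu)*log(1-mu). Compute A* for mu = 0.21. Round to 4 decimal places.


Legendre transform for Bernoulli:
A*(mu) = mu*log(mu) + (1-mu)*log(1-mu).
mu = 0.21, 1-mu = 0.79.
mu*log(mu) = 0.21*log(0.21) = -0.327736.
(1-mu)*log(1-mu) = 0.79*log(0.79) = -0.186221.
A* = -0.327736 + -0.186221 = -0.5140

-0.5140


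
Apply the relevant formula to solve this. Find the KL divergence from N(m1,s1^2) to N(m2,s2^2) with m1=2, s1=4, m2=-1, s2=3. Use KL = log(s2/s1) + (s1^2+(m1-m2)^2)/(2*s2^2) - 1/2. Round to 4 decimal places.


KL divergence between normal distributions:
KL = log(s2/s1) + (s1^2 + (m1-m2)^2)/(2*s2^2) - 1/2.
log(3/4) = -0.287682.
(4^2 + (2--1)^2)/(2*3^2) = (16 + 9)/18 = 1.388889.
KL = -0.287682 + 1.388889 - 0.5 = 0.6012

0.6012


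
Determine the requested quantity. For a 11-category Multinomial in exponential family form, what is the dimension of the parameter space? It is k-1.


Exponential family dimension calculation:
For Multinomial with k=11 categories, dim = k-1 = 10.

10


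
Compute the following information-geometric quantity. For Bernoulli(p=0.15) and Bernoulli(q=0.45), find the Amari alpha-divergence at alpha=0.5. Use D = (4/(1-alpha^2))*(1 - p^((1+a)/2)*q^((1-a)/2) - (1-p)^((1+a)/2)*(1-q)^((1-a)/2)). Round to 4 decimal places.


Amari alpha-divergence:
D = (4/(1-alpha^2))*(1 - p^((1+a)/2)*q^((1-a)/2) - (1-p)^((1+a)/2)*(1-q)^((1-a)/2)).
alpha = 0.5, p = 0.15, q = 0.45.
e1 = (1+alpha)/2 = 0.75, e2 = (1-alpha)/2 = 0.25.
t1 = p^e1 * q^e2 = 0.15^0.75 * 0.45^0.25 = 0.197411.
t2 = (1-p)^e1 * (1-q)^e2 = 0.85^0.75 * 0.55^0.25 = 0.762351.
4/(1-alpha^2) = 5.333333.
D = 5.333333*(1 - 0.197411 - 0.762351) = 0.2146

0.2146


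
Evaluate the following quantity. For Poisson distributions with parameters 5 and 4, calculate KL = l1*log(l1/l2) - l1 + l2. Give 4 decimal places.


KL divergence for Poisson:
KL = l1*log(l1/l2) - l1 + l2.
l1 = 5, l2 = 4.
log(5/4) = 0.223144.
l1*log(l1/l2) = 5 * 0.223144 = 1.115718.
KL = 1.115718 - 5 + 4 = 0.1157

0.1157


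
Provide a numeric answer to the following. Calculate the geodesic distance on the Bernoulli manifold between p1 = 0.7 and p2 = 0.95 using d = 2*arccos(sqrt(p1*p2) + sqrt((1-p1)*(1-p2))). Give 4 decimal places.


Geodesic distance on Bernoulli manifold:
d(p1,p2) = 2*arccos(sqrt(p1*p2) + sqrt((1-p1)*(1-p2))).
sqrt(p1*p2) = sqrt(0.7*0.95) = 0.815475.
sqrt((1-p1)*(1-p2)) = sqrt(0.3*0.05) = 0.122474.
arg = 0.815475 + 0.122474 = 0.93795.
d = 2*arccos(0.93795) = 0.7083

0.7083


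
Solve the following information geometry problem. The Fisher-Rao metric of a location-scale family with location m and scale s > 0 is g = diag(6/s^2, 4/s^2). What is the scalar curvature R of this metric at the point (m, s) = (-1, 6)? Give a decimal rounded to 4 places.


The metric has the form g = (A dm^2 + B ds^2)/s^2 with A = 6, B = 4.
Substitute u = sqrt(A/B)*m: g = B*(du^2 + ds^2)/s^2, i.e. B times the
Poincare upper half-plane metric, which has constant Gaussian curvature -1.
Scaling a 2D metric by a constant c divides the Gaussian curvature by c,
so K = -1/B = -1/(4) = -0.2500 everywhere (the point (m, s) = (-1, 6) is irrelevant:
the curvature is constant).
Scalar curvature in dimension 2: R = 2K = -2/(4) = -0.5000.

-0.5000


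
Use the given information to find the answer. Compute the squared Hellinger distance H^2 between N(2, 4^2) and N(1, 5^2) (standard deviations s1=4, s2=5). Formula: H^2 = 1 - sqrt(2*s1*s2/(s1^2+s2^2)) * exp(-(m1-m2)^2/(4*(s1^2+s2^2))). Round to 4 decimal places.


Squared Hellinger distance for Gaussians:
H^2 = 1 - sqrt(2*s1*s2/(s1^2+s2^2)) * exp(-(m1-m2)^2/(4*(s1^2+s2^2))).
s1^2 = 16, s2^2 = 25, s1^2+s2^2 = 41.
sqrt(2*4*5/(41)) = 0.98773.
(m1-m2)^2 = (1)^2 = 1.
exp(-1/(4*41)) = exp(-0.006098) = 0.993921.
H^2 = 1 - 0.98773*0.993921 = 0.0183

0.0183


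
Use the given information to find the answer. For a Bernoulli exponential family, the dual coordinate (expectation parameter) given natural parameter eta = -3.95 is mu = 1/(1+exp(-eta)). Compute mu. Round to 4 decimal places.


Dual coordinate (expectation parameter) for Bernoulli:
mu = 1/(1+exp(-eta)).
eta = -3.95.
exp(-eta) = exp(3.95) = 51.935367.
mu = 1/(1+51.935367) = 0.0189

0.0189


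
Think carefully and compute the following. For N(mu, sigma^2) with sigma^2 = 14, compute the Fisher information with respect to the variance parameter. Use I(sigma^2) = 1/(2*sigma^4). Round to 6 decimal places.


Fisher information for variance: I(sigma^2) = 1/(2*sigma^4).
sigma^2 = 14, so sigma^4 = 196.
I = 1/(2*196) = 1/392 = 0.002551

0.002551


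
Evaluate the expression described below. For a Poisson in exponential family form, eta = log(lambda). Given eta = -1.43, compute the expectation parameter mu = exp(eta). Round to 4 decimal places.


Expectation parameter for Poisson exponential family:
mu = exp(eta).
eta = -1.43.
mu = exp(-1.43) = 0.2393

0.2393


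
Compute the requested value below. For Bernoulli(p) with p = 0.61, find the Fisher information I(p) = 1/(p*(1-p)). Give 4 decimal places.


For Bernoulli(p), Fisher information is I(p) = 1/(p*(1-p)).
p = 0.61, 1-p = 0.39.
p*(1-p) = 0.2379.
I(p) = 1/0.2379 = 4.2034

4.2034


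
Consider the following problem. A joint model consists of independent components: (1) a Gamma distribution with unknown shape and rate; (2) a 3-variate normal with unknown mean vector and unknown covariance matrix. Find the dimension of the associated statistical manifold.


The dimension of a statistical manifold equals the number of free
(independent) real parameters of the model. For a product of independent
blocks the parameter counts add.
- Gamma (shape, rate): 2.
- 3-variate normal: 3 (mean) + 3*4/2 = 6 (symmetric covariance) = 9.
Total = 2 + 9 = 11.
Dimension = 11

11


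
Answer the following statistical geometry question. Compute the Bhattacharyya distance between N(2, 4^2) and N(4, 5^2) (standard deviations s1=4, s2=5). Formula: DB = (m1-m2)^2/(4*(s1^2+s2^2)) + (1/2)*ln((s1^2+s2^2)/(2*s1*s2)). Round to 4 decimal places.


Bhattacharyya distance between two Gaussians:
DB = (m1-m2)^2/(4*(s1^2+s2^2)) + (1/2)*ln((s1^2+s2^2)/(2*s1*s2)).
(m1-m2)^2 = (-2)^2 = 4.
s1^2+s2^2 = 16 + 25 = 41.
term1 = 4/164 = 0.02439.
term2 = 0.5*ln(41/40.0) = 0.012346.
DB = 0.02439 + 0.012346 = 0.0367

0.0367


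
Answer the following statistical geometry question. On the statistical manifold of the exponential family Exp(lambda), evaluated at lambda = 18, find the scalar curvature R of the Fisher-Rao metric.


This family has a single free parameter, so its statistical manifold
is 1-dimensional. The Riemann curvature tensor of any 1-dimensional
Riemannian manifold vanishes identically, so R = 0.

0


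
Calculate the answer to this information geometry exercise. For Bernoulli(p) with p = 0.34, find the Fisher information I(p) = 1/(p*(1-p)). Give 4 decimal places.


For Bernoulli(p), Fisher information is I(p) = 1/(p*(1-p)).
p = 0.34, 1-p = 0.66.
p*(1-p) = 0.2244.
I(p) = 1/0.2244 = 4.4563

4.4563


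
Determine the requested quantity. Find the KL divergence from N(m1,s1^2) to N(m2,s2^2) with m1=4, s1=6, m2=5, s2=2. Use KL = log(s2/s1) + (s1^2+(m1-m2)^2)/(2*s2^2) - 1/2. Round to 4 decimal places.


KL divergence between normal distributions:
KL = log(s2/s1) + (s1^2 + (m1-m2)^2)/(2*s2^2) - 1/2.
log(2/6) = -1.098612.
(6^2 + (4-5)^2)/(2*2^2) = (36 + 1)/8 = 4.625.
KL = -1.098612 + 4.625 - 0.5 = 3.0264

3.0264


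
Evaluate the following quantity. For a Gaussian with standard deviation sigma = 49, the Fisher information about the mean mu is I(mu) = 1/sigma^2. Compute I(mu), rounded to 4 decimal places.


The Fisher information for the mean of a normal distribution is I(mu) = 1/sigma^2.
sigma = 49, so sigma^2 = 2401.
I(mu) = 1/2401 = 0.0004

0.0004


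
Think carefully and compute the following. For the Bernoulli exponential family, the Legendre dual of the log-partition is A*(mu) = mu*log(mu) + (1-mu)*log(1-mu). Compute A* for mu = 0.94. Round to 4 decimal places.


Legendre transform for Bernoulli:
A*(mu) = mu*log(mu) + (1-mu)*log(1-mu).
mu = 0.94, 1-mu = 0.06.
mu*log(mu) = 0.94*log(0.94) = -0.058163.
(1-mu)*log(1-mu) = 0.06*log(0.06) = -0.168805.
A* = -0.058163 + -0.168805 = -0.2270

-0.2270


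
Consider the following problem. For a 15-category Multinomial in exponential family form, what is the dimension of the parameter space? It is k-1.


Exponential family dimension calculation:
For Multinomial with k=15 categories, dim = k-1 = 14.

14


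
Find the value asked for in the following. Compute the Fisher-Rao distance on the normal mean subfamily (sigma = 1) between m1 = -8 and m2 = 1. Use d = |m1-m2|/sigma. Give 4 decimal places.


On the fixed-variance normal subfamily, geodesic distance = |m1-m2|/sigma.
|-8 - 1| = 9.
sigma = 1.
d = 9/1 = 9.0000

9.0000


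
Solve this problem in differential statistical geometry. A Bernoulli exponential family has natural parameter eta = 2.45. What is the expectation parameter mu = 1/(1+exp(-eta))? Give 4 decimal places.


Dual coordinate (expectation parameter) for Bernoulli:
mu = 1/(1+exp(-eta)).
eta = 2.45.
exp(-eta) = exp(-2.45) = 0.086294.
mu = 1/(1+0.086294) = 0.9206

0.9206


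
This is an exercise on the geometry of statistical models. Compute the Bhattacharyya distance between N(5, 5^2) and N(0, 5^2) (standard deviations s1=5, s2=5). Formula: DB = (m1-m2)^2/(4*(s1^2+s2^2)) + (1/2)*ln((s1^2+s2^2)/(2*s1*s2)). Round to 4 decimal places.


Bhattacharyya distance between two Gaussians:
DB = (m1-m2)^2/(4*(s1^2+s2^2)) + (1/2)*ln((s1^2+s2^2)/(2*s1*s2)).
(m1-m2)^2 = (5)^2 = 25.
s1^2+s2^2 = 25 + 25 = 50.
term1 = 25/200 = 0.125.
term2 = 0.5*ln(50/50.0) = 0.0.
DB = 0.125 + 0.0 = 0.1250

0.1250


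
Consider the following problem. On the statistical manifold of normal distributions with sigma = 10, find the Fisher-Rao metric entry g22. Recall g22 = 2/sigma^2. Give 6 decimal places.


For the 2-parameter normal family, the Fisher metric has:
  g11 = 1/sigma^2, g22 = 2/sigma^2.
sigma = 10, sigma^2 = 100.
g22 = 0.020000

0.020000


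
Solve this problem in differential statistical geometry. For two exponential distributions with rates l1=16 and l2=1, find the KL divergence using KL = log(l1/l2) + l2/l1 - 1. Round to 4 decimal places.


KL divergence for exponential family:
KL = log(l1/l2) + l2/l1 - 1.
log(16/1) = 2.772589.
1/16 = 0.0625.
KL = 2.772589 + 0.0625 - 1 = 1.8351

1.8351


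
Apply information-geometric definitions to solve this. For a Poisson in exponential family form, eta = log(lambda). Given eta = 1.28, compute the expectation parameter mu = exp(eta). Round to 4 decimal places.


Expectation parameter for Poisson exponential family:
mu = exp(eta).
eta = 1.28.
mu = exp(1.28) = 3.5966

3.5966


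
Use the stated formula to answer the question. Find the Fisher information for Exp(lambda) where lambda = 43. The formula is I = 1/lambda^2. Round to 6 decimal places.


Fisher information for exponential: I(lambda) = 1/lambda^2.
lambda = 43, lambda^2 = 1849.
I = 1/1849 = 0.000541

0.000541


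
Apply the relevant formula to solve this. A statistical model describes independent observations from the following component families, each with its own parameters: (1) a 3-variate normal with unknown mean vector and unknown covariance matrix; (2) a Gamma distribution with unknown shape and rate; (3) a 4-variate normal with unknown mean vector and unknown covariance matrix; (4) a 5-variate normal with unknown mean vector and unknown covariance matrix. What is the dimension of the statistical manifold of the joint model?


The dimension of a statistical manifold equals the number of free
(independent) real parameters of the model. For a product of independent
blocks the parameter counts add.
- 3-variate normal: 3 (mean) + 3*4/2 = 6 (symmetric covariance) = 9.
- Gamma (shape, rate): 2.
- 4-variate normal: 4 (mean) + 4*5/2 = 10 (symmetric covariance) = 14.
- 5-variate normal: 5 (mean) + 5*6/2 = 15 (symmetric covariance) = 20.
Total = 9 + 2 + 14 + 20 = 45.
Dimension = 45

45


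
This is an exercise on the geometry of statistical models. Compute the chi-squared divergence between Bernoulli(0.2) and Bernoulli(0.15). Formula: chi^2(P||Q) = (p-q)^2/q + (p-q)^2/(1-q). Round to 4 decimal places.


Chi-squared divergence between Bernoulli distributions:
chi^2 = (p-q)^2/q + (p-q)^2/(1-q).
p = 0.2, q = 0.15, p-q = 0.05.
(p-q)^2 = 0.0025.
term1 = 0.0025/0.15 = 0.016667.
term2 = 0.0025/0.85 = 0.002941.
chi^2 = 0.016667 + 0.002941 = 0.0196

0.0196


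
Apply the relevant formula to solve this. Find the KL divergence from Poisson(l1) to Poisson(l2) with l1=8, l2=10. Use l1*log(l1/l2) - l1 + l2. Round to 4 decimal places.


KL divergence for Poisson:
KL = l1*log(l1/l2) - l1 + l2.
l1 = 8, l2 = 10.
log(8/10) = -0.223144.
l1*log(l1/l2) = 8 * -0.223144 = -1.785148.
KL = -1.785148 - 8 + 10 = 0.2149

0.2149


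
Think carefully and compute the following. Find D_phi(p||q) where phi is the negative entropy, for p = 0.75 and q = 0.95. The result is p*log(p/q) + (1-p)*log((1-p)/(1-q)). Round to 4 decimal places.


Bregman divergence with negative entropy generator:
D = p*log(p/q) + (1-p)*log((1-p)/(1-q)).
p = 0.75, q = 0.95.
p*log(p/q) = 0.75*log(0.75/0.95) = -0.177292.
(1-p)*log((1-p)/(1-q)) = 0.25*log(0.25/0.05) = 0.402359.
D = -0.177292 + 0.402359 = 0.2251

0.2251


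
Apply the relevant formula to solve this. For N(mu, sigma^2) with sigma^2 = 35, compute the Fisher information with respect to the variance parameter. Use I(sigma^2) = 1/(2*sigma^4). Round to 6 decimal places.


Fisher information for variance: I(sigma^2) = 1/(2*sigma^4).
sigma^2 = 35, so sigma^4 = 1225.
I = 1/(2*1225) = 1/2450 = 0.000408

0.000408


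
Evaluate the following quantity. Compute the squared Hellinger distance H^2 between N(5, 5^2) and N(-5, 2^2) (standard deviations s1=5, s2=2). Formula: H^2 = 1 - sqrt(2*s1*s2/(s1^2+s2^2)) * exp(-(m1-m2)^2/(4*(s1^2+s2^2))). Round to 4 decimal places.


Squared Hellinger distance for Gaussians:
H^2 = 1 - sqrt(2*s1*s2/(s1^2+s2^2)) * exp(-(m1-m2)^2/(4*(s1^2+s2^2))).
s1^2 = 25, s2^2 = 4, s1^2+s2^2 = 29.
sqrt(2*5*2/(29)) = 0.830455.
(m1-m2)^2 = (10)^2 = 100.
exp(-100/(4*29)) = exp(-0.862069) = 0.422287.
H^2 = 1 - 0.830455*0.422287 = 0.6493

0.6493


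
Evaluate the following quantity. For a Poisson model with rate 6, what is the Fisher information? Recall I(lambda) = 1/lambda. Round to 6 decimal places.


Fisher information for Poisson: I(lambda) = 1/lambda.
lambda = 6.
I(lambda) = 1/6 = 0.166667

0.166667


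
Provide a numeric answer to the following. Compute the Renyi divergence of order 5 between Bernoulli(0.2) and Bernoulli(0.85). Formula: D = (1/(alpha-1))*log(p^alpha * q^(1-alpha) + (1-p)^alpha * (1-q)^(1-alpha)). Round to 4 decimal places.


Renyi divergence of order alpha between Bernoulli distributions:
D = (1/(alpha-1))*log(p^alpha * q^(1-alpha) + (1-p)^alpha * (1-q)^(1-alpha)).
alpha = 5, p = 0.2, q = 0.85.
p^alpha * q^(1-alpha) = 0.2^5 * 0.85^-4 = 0.000613.
(1-p)^alpha * (1-q)^(1-alpha) = 0.8^5 * 0.15^-4 = 647.269136.
sum = 0.000613 + 647.269136 = 647.269749.
D = (1/4)*log(647.269749) = 1.6182

1.6182


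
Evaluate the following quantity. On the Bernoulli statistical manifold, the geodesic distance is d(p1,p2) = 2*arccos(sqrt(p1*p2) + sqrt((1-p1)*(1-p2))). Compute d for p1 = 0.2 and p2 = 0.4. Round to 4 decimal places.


Geodesic distance on Bernoulli manifold:
d(p1,p2) = 2*arccos(sqrt(p1*p2) + sqrt((1-p1)*(1-p2))).
sqrt(p1*p2) = sqrt(0.2*0.4) = 0.282843.
sqrt((1-p1)*(1-p2)) = sqrt(0.8*0.6) = 0.69282.
arg = 0.282843 + 0.69282 = 0.975663.
d = 2*arccos(0.975663) = 0.4421

0.4421


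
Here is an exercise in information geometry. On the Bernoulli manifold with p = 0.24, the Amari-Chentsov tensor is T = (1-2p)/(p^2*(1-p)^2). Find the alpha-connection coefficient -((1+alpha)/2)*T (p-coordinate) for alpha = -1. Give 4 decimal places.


Skewness (Amari-Chentsov) tensor: T = (1-2p)/(p^2*(1-p)^2).
p = 0.24, 1-2p = 0.52, p^2 = 0.0576, (1-p)^2 = 0.5776.
T = 0.52/(0.0576 * 0.5776) = 15.629809.
In the p-coordinate, Gamma^(alpha) = Gamma^(0) - (alpha/2)*T with Gamma^(0) = (1/2)*g'(p) = -T/2,
so Gamma^(alpha) = -((1+alpha)/2)*T.
alpha = -1, -(1+alpha)/2 = 0.0.
Gamma = 0.0 * 15.629809 = 0.0000

0.0000


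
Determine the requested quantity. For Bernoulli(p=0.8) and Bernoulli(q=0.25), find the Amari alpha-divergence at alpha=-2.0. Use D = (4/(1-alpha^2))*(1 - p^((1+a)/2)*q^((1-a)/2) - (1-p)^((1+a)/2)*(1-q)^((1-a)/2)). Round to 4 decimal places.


Amari alpha-divergence:
D = (4/(1-alpha^2))*(1 - p^((1+a)/2)*q^((1-a)/2) - (1-p)^((1+a)/2)*(1-q)^((1-a)/2)).
alpha = -2.0, p = 0.8, q = 0.25.
e1 = (1+alpha)/2 = -0.5, e2 = (1-alpha)/2 = 1.5.
t1 = p^e1 * q^e2 = 0.8^-0.5 * 0.25^1.5 = 0.139754.
t2 = (1-p)^e1 * (1-q)^e2 = 0.2^-0.5 * 0.75^1.5 = 1.452369.
4/(1-alpha^2) = -1.333333.
D = -1.333333*(1 - 0.139754 - 1.452369) = 0.7895

0.7895


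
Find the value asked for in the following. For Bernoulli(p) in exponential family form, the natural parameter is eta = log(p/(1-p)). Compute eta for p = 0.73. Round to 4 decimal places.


Natural parameter for Bernoulli: eta = log(p/(1-p)).
p = 0.73, 1-p = 0.27.
p/(1-p) = 2.703704.
eta = log(2.703704) = 0.9946

0.9946


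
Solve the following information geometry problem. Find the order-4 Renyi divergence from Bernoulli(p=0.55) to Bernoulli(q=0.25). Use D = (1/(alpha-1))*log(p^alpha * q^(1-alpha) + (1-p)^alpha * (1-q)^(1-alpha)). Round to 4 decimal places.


Renyi divergence of order alpha between Bernoulli distributions:
D = (1/(alpha-1))*log(p^alpha * q^(1-alpha) + (1-p)^alpha * (1-q)^(1-alpha)).
alpha = 4, p = 0.55, q = 0.25.
p^alpha * q^(1-alpha) = 0.55^4 * 0.25^-3 = 5.8564.
(1-p)^alpha * (1-q)^(1-alpha) = 0.45^4 * 0.75^-3 = 0.0972.
sum = 5.8564 + 0.0972 = 5.9536.
D = (1/3)*log(5.9536) = 0.5947

0.5947


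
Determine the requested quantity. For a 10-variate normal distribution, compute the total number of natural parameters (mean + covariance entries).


Exponential family dimension calculation:
For 10-dim MVN: mean has 10 params, covariance has 10*11/2 = 55 unique entries.
Total dim = 10 + 55 = 65.

65


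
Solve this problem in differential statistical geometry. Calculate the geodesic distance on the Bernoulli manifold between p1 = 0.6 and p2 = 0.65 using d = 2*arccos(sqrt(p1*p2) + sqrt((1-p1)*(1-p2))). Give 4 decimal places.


Geodesic distance on Bernoulli manifold:
d(p1,p2) = 2*arccos(sqrt(p1*p2) + sqrt((1-p1)*(1-p2))).
sqrt(p1*p2) = sqrt(0.6*0.65) = 0.6245.
sqrt((1-p1)*(1-p2)) = sqrt(0.4*0.35) = 0.374166.
arg = 0.6245 + 0.374166 = 0.998666.
d = 2*arccos(0.998666) = 0.1033

0.1033


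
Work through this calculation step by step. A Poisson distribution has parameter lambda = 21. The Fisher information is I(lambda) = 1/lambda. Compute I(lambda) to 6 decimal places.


Fisher information for Poisson: I(lambda) = 1/lambda.
lambda = 21.
I(lambda) = 1/21 = 0.047619

0.047619


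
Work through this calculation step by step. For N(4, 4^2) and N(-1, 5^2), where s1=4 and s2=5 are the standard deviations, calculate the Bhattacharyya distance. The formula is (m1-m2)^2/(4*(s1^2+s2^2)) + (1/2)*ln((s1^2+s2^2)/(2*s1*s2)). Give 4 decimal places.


Bhattacharyya distance between two Gaussians:
DB = (m1-m2)^2/(4*(s1^2+s2^2)) + (1/2)*ln((s1^2+s2^2)/(2*s1*s2)).
(m1-m2)^2 = (5)^2 = 25.
s1^2+s2^2 = 16 + 25 = 41.
term1 = 25/164 = 0.152439.
term2 = 0.5*ln(41/40.0) = 0.012346.
DB = 0.152439 + 0.012346 = 0.1648

0.1648


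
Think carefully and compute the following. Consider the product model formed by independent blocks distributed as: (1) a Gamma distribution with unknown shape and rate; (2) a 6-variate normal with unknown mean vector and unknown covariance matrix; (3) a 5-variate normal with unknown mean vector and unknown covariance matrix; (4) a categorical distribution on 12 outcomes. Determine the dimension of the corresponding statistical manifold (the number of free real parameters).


The dimension of a statistical manifold equals the number of free
(independent) real parameters of the model. For a product of independent
blocks the parameter counts add.
- Gamma (shape, rate): 2.
- 6-variate normal: 6 (mean) + 6*7/2 = 21 (symmetric covariance) = 27.
- 5-variate normal: 5 (mean) + 5*6/2 = 15 (symmetric covariance) = 20.
- categorical on 12 outcomes (probabilities sum to 1): 12-1 = 11.
Total = 2 + 27 + 20 + 11 = 60.
Dimension = 60

60


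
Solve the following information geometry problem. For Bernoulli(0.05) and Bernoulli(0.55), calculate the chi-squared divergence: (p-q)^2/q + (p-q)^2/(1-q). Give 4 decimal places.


Chi-squared divergence between Bernoulli distributions:
chi^2 = (p-q)^2/q + (p-q)^2/(1-q).
p = 0.05, q = 0.55, p-q = -0.5.
(p-q)^2 = 0.25.
term1 = 0.25/0.55 = 0.454545.
term2 = 0.25/0.45 = 0.555556.
chi^2 = 0.454545 + 0.555556 = 1.0101

1.0101


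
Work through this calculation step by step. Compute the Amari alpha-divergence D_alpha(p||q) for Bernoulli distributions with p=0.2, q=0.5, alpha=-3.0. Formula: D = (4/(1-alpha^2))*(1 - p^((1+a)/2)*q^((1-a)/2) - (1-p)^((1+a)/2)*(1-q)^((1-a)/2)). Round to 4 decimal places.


Amari alpha-divergence:
D = (4/(1-alpha^2))*(1 - p^((1+a)/2)*q^((1-a)/2) - (1-p)^((1+a)/2)*(1-q)^((1-a)/2)).
alpha = -3.0, p = 0.2, q = 0.5.
e1 = (1+alpha)/2 = -1.0, e2 = (1-alpha)/2 = 2.0.
t1 = p^e1 * q^e2 = 0.2^-1.0 * 0.5^2.0 = 1.25.
t2 = (1-p)^e1 * (1-q)^e2 = 0.8^-1.0 * 0.5^2.0 = 0.3125.
4/(1-alpha^2) = -0.5.
D = -0.5*(1 - 1.25 - 0.3125) = 0.2813

0.2813


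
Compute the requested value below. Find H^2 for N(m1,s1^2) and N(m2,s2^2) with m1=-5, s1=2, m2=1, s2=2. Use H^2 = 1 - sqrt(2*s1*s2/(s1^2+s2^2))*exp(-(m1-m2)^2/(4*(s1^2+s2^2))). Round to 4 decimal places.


Squared Hellinger distance for Gaussians:
H^2 = 1 - sqrt(2*s1*s2/(s1^2+s2^2)) * exp(-(m1-m2)^2/(4*(s1^2+s2^2))).
s1^2 = 4, s2^2 = 4, s1^2+s2^2 = 8.
sqrt(2*2*2/(8)) = 1.0.
(m1-m2)^2 = (-6)^2 = 36.
exp(-36/(4*8)) = exp(-1.125) = 0.324652.
H^2 = 1 - 1.0*0.324652 = 0.6753

0.6753


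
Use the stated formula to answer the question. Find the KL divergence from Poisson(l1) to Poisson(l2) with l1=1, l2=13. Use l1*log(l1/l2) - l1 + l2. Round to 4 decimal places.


KL divergence for Poisson:
KL = l1*log(l1/l2) - l1 + l2.
l1 = 1, l2 = 13.
log(1/13) = -2.564949.
l1*log(l1/l2) = 1 * -2.564949 = -2.564949.
KL = -2.564949 - 1 + 13 = 9.4351

9.4351


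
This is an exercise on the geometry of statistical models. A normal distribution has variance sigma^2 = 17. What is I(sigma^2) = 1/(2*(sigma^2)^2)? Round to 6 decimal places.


Fisher information for variance: I(sigma^2) = 1/(2*sigma^4).
sigma^2 = 17, so sigma^4 = 289.
I = 1/(2*289) = 1/578 = 0.001730

0.001730


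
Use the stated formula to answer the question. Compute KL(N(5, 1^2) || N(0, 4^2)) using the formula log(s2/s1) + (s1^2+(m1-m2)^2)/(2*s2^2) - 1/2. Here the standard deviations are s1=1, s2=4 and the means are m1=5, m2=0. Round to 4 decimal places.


KL divergence between normal distributions:
KL = log(s2/s1) + (s1^2 + (m1-m2)^2)/(2*s2^2) - 1/2.
log(4/1) = 1.386294.
(1^2 + (5-0)^2)/(2*4^2) = (1 + 25)/32 = 0.8125.
KL = 1.386294 + 0.8125 - 0.5 = 1.6988

1.6988


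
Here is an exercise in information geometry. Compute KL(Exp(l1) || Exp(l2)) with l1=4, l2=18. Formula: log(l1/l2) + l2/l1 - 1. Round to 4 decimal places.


KL divergence for exponential family:
KL = log(l1/l2) + l2/l1 - 1.
log(4/18) = -1.504077.
18/4 = 4.5.
KL = -1.504077 + 4.5 - 1 = 1.9959

1.9959


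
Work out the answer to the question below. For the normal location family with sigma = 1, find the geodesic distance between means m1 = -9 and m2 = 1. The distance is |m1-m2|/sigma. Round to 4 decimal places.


On the fixed-variance normal subfamily, geodesic distance = |m1-m2|/sigma.
|-9 - 1| = 10.
sigma = 1.
d = 10/1 = 10.0000

10.0000


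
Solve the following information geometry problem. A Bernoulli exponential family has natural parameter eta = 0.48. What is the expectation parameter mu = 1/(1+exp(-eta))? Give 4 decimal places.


Dual coordinate (expectation parameter) for Bernoulli:
mu = 1/(1+exp(-eta)).
eta = 0.48.
exp(-eta) = exp(-0.48) = 0.618783.
mu = 1/(1+0.618783) = 0.6177

0.6177


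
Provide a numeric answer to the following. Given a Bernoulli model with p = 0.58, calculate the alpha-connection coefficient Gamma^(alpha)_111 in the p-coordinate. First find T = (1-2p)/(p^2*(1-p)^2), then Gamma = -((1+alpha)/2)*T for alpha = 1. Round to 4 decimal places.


Skewness (Amari-Chentsov) tensor: T = (1-2p)/(p^2*(1-p)^2).
p = 0.58, 1-2p = -0.16, p^2 = 0.3364, (1-p)^2 = 0.1764.
T = -0.16/(0.3364 * 0.1764) = -2.696283.
In the p-coordinate, Gamma^(alpha) = Gamma^(0) - (alpha/2)*T with Gamma^(0) = (1/2)*g'(p) = -T/2,
so Gamma^(alpha) = -((1+alpha)/2)*T.
alpha = 1, -(1+alpha)/2 = -1.0.
Gamma = -1.0 * -2.696283 = 2.6963

2.6963


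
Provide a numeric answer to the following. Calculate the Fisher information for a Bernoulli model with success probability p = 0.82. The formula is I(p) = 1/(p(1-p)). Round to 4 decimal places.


For Bernoulli(p), Fisher information is I(p) = 1/(p*(1-p)).
p = 0.82, 1-p = 0.18.
p*(1-p) = 0.1476.
I(p) = 1/0.1476 = 6.7751

6.7751


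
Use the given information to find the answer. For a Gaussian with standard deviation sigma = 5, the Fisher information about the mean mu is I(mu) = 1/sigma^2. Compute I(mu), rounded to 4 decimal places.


The Fisher information for the mean of a normal distribution is I(mu) = 1/sigma^2.
sigma = 5, so sigma^2 = 25.
I(mu) = 1/25 = 0.0400

0.0400


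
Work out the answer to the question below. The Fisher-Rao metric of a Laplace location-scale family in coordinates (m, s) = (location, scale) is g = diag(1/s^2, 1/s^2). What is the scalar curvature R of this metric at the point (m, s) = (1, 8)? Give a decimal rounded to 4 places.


The metric has the form g = (A dm^2 + B ds^2)/s^2 with A = 1, B = 1.
Substitute u = sqrt(A/B)*m: g = B*(du^2 + ds^2)/s^2, i.e. B times the
Poincare upper half-plane metric, which has constant Gaussian curvature -1.
Scaling a 2D metric by a constant c divides the Gaussian curvature by c,
so K = -1/B = -1/(1) = -1.0000 everywhere (the point (m, s) = (1, 8) is irrelevant:
the curvature is constant).
Scalar curvature in dimension 2: R = 2K = -2/(1) = -2.0000.

-2.0000


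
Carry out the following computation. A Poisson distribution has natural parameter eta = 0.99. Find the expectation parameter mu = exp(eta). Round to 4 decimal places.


Expectation parameter for Poisson exponential family:
mu = exp(eta).
eta = 0.99.
mu = exp(0.99) = 2.6912

2.6912


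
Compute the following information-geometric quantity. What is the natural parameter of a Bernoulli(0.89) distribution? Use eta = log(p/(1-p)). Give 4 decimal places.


Natural parameter for Bernoulli: eta = log(p/(1-p)).
p = 0.89, 1-p = 0.11.
p/(1-p) = 8.090909.
eta = log(8.090909) = 2.0907

2.0907


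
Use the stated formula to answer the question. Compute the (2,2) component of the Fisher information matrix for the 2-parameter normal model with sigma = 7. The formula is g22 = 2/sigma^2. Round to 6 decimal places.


For the 2-parameter normal family, the Fisher metric has:
  g11 = 1/sigma^2, g22 = 2/sigma^2.
sigma = 7, sigma^2 = 49.
g22 = 0.040816

0.040816


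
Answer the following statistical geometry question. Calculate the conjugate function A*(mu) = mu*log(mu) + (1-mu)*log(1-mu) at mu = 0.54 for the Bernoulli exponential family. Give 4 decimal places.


Legendre transform for Bernoulli:
A*(mu) = mu*log(mu) + (1-mu)*log(1-mu).
mu = 0.54, 1-mu = 0.46.
mu*log(mu) = 0.54*log(0.54) = -0.332741.
(1-mu)*log(1-mu) = 0.46*log(0.46) = -0.357203.
A* = -0.332741 + -0.357203 = -0.6899

-0.6899


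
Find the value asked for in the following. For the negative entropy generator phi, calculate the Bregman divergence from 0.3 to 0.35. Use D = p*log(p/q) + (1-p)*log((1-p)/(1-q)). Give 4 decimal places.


Bregman divergence with negative entropy generator:
D = p*log(p/q) + (1-p)*log((1-p)/(1-q)).
p = 0.3, q = 0.35.
p*log(p/q) = 0.3*log(0.3/0.35) = -0.046245.
(1-p)*log((1-p)/(1-q)) = 0.7*log(0.7/0.65) = 0.051876.
D = -0.046245 + 0.051876 = 0.0056

0.0056


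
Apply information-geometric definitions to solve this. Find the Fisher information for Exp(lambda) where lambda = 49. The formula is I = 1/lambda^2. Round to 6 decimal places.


Fisher information for exponential: I(lambda) = 1/lambda^2.
lambda = 49, lambda^2 = 2401.
I = 1/2401 = 0.000416

0.000416


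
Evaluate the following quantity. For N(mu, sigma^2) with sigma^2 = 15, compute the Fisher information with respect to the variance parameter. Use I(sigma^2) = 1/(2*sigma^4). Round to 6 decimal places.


Fisher information for variance: I(sigma^2) = 1/(2*sigma^4).
sigma^2 = 15, so sigma^4 = 225.
I = 1/(2*225) = 1/450 = 0.002222

0.002222


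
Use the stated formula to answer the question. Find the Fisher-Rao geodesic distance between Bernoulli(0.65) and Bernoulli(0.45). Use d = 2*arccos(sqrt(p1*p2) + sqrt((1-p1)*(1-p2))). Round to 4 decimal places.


Geodesic distance on Bernoulli manifold:
d(p1,p2) = 2*arccos(sqrt(p1*p2) + sqrt((1-p1)*(1-p2))).
sqrt(p1*p2) = sqrt(0.65*0.45) = 0.540833.
sqrt((1-p1)*(1-p2)) = sqrt(0.35*0.55) = 0.438748.
arg = 0.540833 + 0.438748 = 0.979581.
d = 2*arccos(0.979581) = 0.4049

0.4049


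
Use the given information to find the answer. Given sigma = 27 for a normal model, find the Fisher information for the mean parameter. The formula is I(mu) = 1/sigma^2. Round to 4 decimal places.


The Fisher information for the mean of a normal distribution is I(mu) = 1/sigma^2.
sigma = 27, so sigma^2 = 729.
I(mu) = 1/729 = 0.0014

0.0014


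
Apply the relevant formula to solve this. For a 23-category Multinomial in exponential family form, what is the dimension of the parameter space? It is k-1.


Exponential family dimension calculation:
For Multinomial with k=23 categories, dim = k-1 = 22.

22


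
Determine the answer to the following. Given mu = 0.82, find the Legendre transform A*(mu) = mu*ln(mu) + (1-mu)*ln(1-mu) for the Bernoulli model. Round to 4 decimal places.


Legendre transform for Bernoulli:
A*(mu) = mu*log(mu) + (1-mu)*log(1-mu).
mu = 0.82, 1-mu = 0.18.
mu*log(mu) = 0.82*log(0.82) = -0.16273.
(1-mu)*log(1-mu) = 0.18*log(0.18) = -0.308664.
A* = -0.16273 + -0.308664 = -0.4714

-0.4714


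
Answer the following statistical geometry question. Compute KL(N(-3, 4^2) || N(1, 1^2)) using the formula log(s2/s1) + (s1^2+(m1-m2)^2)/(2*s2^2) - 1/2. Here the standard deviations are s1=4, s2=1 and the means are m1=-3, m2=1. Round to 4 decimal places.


KL divergence between normal distributions:
KL = log(s2/s1) + (s1^2 + (m1-m2)^2)/(2*s2^2) - 1/2.
log(1/4) = -1.386294.
(4^2 + (-3-1)^2)/(2*1^2) = (16 + 16)/2 = 16.0.
KL = -1.386294 + 16.0 - 0.5 = 14.1137

14.1137


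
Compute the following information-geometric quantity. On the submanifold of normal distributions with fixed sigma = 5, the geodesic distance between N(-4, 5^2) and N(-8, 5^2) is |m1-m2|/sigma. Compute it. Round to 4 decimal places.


On the fixed-variance normal subfamily, geodesic distance = |m1-m2|/sigma.
|-4 - -8| = 4.
sigma = 5.
d = 4/5 = 0.8000

0.8000


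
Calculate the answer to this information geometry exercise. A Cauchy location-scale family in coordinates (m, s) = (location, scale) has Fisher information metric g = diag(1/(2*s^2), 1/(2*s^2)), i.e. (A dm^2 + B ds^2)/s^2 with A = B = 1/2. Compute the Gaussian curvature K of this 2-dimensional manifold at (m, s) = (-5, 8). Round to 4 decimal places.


The metric has the form g = (A dm^2 + B ds^2)/s^2 with A = 1/2, B = 1/2.
Substitute u = sqrt(A/B)*m: g = B*(du^2 + ds^2)/s^2, i.e. B times the
Poincare upper half-plane metric, which has constant Gaussian curvature -1.
Scaling a 2D metric by a constant c divides the Gaussian curvature by c,
so K = -1/B = -1/(1/2) = -2.0000 everywhere (the point (m, s) = (-5, 8) is irrelevant:
the curvature is constant).
The requested Gaussian curvature is K = -2.0000.

-2.0000


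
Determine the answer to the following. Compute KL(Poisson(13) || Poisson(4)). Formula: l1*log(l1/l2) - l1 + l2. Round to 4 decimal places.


KL divergence for Poisson:
KL = l1*log(l1/l2) - l1 + l2.
l1 = 13, l2 = 4.
log(13/4) = 1.178655.
l1*log(l1/l2) = 13 * 1.178655 = 15.322515.
KL = 15.322515 - 13 + 4 = 6.3225

6.3225


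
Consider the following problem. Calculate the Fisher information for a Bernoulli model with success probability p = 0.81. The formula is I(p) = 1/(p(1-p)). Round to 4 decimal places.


For Bernoulli(p), Fisher information is I(p) = 1/(p*(1-p)).
p = 0.81, 1-p = 0.19.
p*(1-p) = 0.1539.
I(p) = 1/0.1539 = 6.4977

6.4977


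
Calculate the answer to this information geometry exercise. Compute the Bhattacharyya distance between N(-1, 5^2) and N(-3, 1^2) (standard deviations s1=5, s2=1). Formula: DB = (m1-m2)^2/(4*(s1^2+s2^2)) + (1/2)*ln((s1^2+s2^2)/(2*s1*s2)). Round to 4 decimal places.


Bhattacharyya distance between two Gaussians:
DB = (m1-m2)^2/(4*(s1^2+s2^2)) + (1/2)*ln((s1^2+s2^2)/(2*s1*s2)).
(m1-m2)^2 = (2)^2 = 4.
s1^2+s2^2 = 25 + 1 = 26.
term1 = 4/104 = 0.038462.
term2 = 0.5*ln(26/10.0) = 0.477756.
DB = 0.038462 + 0.477756 = 0.5162

0.5162


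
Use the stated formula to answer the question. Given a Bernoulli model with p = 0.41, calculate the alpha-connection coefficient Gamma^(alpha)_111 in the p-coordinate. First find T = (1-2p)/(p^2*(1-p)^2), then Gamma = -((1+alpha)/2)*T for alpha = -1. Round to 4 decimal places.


Skewness (Amari-Chentsov) tensor: T = (1-2p)/(p^2*(1-p)^2).
p = 0.41, 1-2p = 0.18, p^2 = 0.1681, (1-p)^2 = 0.3481.
T = 0.18/(0.1681 * 0.3481) = 3.076102.
In the p-coordinate, Gamma^(alpha) = Gamma^(0) - (alpha/2)*T with Gamma^(0) = (1/2)*g'(p) = -T/2,
so Gamma^(alpha) = -((1+alpha)/2)*T.
alpha = -1, -(1+alpha)/2 = 0.0.
Gamma = 0.0 * 3.076102 = 0.0000

0.0000
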